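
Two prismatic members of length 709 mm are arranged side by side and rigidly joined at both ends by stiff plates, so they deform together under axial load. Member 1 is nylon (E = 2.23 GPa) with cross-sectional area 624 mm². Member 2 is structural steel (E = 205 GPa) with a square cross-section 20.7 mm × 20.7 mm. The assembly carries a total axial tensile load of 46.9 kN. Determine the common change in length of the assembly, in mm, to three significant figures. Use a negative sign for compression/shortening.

0.373 mm

A_2 = 428.5 mm².
Equal strain + equilibrium ⇒ each member carries load in proportion to AE: A₁E₁ = 1392000 N, A₂E₂ = 87840000 N, ΣAE = 89230000 N.
δ = PL/ΣAE = 46900·709/89230000 = 0.3726 mm.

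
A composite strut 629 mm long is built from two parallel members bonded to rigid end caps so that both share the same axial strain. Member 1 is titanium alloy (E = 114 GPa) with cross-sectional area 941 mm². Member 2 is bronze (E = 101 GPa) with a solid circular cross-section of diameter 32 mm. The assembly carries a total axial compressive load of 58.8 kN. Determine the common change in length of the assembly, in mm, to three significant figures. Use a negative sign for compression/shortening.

-0.196 mm

A_2 = 804.2 mm².
Equal strain + equilibrium ⇒ each member carries load in proportion to AE: A₁E₁ = 107300000 N, A₂E₂ = 81230000 N, ΣAE = 188500000 N.
δ = PL/ΣAE = -58800·629/188500000 = -0.1962 mm.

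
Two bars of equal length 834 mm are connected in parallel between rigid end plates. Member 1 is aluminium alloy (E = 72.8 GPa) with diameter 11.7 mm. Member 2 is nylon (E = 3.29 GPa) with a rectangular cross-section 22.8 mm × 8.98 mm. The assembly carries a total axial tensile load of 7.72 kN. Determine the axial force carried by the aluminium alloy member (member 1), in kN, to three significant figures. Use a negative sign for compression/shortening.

A_1 = 107.5 mm².
A_2 = 204.7 mm².
Equal strain + equilibrium ⇒ each member carries load in proportion to AE: A₁E₁ = 7827000 N, A₂E₂ = 673600 N, ΣAE = 8501000 N.
F₁ = P·A₁E₁/ΣAE = 7720·7827000/8501000 = 7108 N.

7.11 kN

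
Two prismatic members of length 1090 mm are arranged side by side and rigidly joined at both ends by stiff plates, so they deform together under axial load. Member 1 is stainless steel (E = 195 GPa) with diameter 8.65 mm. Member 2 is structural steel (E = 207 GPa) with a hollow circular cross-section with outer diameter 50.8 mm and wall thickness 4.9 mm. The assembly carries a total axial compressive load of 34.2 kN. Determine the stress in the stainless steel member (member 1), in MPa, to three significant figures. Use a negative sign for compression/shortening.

A_1 = 58.77 mm².
A_2 = 706.6 mm².
Equal strain + equilibrium ⇒ each member carries load in proportion to AE: A₁E₁ = 11460000 N, A₂E₂ = 146300000 N, ΣAE = 157700000 N.
σ₁ = P·E₁/ΣAE = -34200·195000/157700000 = -42.28 MPa.

-42.3 MPa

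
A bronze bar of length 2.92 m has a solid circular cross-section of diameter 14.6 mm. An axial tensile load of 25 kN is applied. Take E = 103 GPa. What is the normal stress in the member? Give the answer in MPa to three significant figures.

A = 167.4 mm².
σ = N/A = 25000/167.4 = 149.3 MPa.

149 MPa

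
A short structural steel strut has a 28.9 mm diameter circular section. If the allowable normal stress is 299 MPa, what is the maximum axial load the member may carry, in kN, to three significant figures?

196 kN

A = 656 mm².
P_max = σ_allow · A = 299 · 656 = 196100 N = 196.1 kN.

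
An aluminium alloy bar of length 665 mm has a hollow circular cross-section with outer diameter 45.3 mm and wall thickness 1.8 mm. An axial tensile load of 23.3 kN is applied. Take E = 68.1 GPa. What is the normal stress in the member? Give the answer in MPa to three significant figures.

A = 246 mm².
σ = N/A = 23300/246 = 94.72 MPa.

94.7 MPa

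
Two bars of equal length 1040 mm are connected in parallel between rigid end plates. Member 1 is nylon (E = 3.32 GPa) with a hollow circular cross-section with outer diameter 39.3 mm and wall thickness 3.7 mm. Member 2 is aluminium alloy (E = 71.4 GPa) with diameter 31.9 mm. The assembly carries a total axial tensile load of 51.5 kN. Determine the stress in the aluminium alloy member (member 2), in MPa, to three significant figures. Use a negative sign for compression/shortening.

62.9 MPa

A_1 = 413.8 mm².
A_2 = 799.2 mm².
Equal strain + equilibrium ⇒ each member carries load in proportion to AE: A₁E₁ = 1374000 N, A₂E₂ = 57060000 N, ΣAE = 58440000 N.
σ₂ = P·E₂/ΣAE = 51500·71400/58440000 = 62.92 MPa.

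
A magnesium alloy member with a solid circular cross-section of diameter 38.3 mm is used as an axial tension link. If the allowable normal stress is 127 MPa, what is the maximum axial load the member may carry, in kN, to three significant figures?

146 kN

A = 1152 mm².
P_max = σ_allow · A = 127 · 1152 = 146300 N = 146.3 kN.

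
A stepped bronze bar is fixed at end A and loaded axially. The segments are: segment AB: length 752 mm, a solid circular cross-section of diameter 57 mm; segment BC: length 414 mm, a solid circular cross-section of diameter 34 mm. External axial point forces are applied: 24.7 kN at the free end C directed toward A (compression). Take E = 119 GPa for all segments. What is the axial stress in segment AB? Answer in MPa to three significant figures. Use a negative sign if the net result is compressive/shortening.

Internal axial forces (sectioning from the free end, tension +): N_BC = -24.7 kN, N_AB = -24.7 kN.
A_AB = 2552 mm².
σ_AB = N_AB/A_AB = -24700/2552 = -9.68 MPa.

-9.68 MPa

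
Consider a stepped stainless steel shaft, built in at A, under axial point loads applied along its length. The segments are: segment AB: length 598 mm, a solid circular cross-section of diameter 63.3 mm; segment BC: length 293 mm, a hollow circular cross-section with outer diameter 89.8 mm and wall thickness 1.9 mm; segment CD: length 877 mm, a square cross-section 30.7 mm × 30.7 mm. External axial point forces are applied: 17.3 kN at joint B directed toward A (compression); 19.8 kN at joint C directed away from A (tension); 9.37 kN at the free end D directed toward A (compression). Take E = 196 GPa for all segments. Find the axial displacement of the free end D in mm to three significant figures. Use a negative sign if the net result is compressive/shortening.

Internal axial forces (sectioning from the free end, tension +): N_CD = -9.37 kN, N_BC = 10.43 kN, N_AB = -6.87 kN.
A_AB = 3147 mm².
A_BC = 524.7 mm².
A_CD = 942.5 mm².
δ_AB = -6870·598/(3147·196000) = -0.00666 mm
δ_BC = 10430·293/(524.7·196000) = 0.02972 mm
δ_CD = -9370·877/(942.5·196000) = -0.04448 mm
δ = Σδ_i = -0.02143 mm.

-0.0214 mm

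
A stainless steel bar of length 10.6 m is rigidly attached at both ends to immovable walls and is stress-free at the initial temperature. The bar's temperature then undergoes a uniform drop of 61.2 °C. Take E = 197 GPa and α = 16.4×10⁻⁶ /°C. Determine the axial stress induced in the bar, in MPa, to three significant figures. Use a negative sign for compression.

198 MPa

Free thermal expansion αLΔT = 16.4e-6 · 10600 · -61.2 = -10.64 mm.
The walls impose strain ε = −(-10.64)/10600 = 1.0037e-03; σ = Eε = 197000 · 1.0037e-03 = 197.7 MPa.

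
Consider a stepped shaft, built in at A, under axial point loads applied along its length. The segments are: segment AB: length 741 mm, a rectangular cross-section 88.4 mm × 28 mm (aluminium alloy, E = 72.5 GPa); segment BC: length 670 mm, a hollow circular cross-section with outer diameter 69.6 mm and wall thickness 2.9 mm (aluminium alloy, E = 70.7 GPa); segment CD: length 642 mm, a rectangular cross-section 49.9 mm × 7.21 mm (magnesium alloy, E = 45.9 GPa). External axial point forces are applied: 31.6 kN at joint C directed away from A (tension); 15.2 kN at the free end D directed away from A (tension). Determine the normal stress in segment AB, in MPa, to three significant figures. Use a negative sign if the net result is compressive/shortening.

18.9 MPa

Internal axial forces (sectioning from the free end, tension +): N_CD = 15.2 kN, N_BC = 46.8 kN, N_AB = 46.8 kN.
A_AB = 2475 mm².
σ_AB = N_AB/A_AB = 46800/2475 = 18.91 MPa.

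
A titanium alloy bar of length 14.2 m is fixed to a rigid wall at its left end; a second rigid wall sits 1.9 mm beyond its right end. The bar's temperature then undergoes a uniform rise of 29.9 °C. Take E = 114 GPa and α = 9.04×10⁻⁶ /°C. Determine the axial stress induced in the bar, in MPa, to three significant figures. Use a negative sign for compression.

Free thermal expansion αLΔT = 9.04e-6 · 14200 · 29.9 = 3.838 mm.
The walls engage after the gap closes; constrained expansion = 3.838 − 1.9 = 1.938 mm.
The walls impose strain ε = −(1.938)/14200 = -1.3649e-04; σ = Eε = 114000 · -1.3649e-04 = -15.56 MPa.

-15.6 MPa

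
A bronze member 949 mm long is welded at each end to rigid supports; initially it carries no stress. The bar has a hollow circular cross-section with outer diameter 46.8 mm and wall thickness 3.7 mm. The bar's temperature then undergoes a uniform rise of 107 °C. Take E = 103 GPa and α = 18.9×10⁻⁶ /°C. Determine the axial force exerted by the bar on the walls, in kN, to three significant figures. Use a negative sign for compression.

-104 kN

Free thermal expansion αLΔT = 18.9e-6 · 949 · 107 = 1.919 mm.
The walls impose strain ε = −(1.919)/949 = -2.0223e-03; σ = Eε = 103000 · -2.0223e-03 = -208.3 MPa.
Wall reaction R = σ·A = -208.3·501 = -104400 N = -104.4 kN.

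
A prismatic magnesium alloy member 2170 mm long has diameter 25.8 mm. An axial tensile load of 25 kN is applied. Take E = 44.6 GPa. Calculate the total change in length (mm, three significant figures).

A = 522.8 mm².
δ_mech = NL/(AE) = 25000·2170/(522.8·44600) = 2.327 mm.

2.33 mm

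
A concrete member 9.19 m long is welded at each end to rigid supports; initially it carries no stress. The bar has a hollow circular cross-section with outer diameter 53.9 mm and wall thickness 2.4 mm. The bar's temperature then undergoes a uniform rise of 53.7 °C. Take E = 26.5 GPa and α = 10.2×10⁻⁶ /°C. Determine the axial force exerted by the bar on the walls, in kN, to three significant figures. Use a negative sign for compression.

Free thermal expansion αLΔT = 10.2e-6 · 9190 · 53.7 = 5.034 mm.
The walls impose strain ε = −(5.034)/9190 = -5.4774e-04; σ = Eε = 26500 · -5.4774e-04 = -14.52 MPa.
Wall reaction R = σ·A = -14.52·388.3 = -5636 N = -5.636 kN.

-5.64 kN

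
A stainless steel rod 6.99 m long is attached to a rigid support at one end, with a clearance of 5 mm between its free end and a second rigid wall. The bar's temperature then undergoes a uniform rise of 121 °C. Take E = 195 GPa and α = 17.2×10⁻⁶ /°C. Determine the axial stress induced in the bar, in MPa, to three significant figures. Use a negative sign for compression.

Free thermal expansion αLΔT = 17.2e-6 · 6990 · 121 = 14.55 mm.
The walls engage after the gap closes; constrained expansion = 14.55 − 5 = 9.548 mm.
The walls impose strain ε = −(9.548)/6990 = -1.3659e-03; σ = Eε = 195000 · -1.3659e-03 = -266.3 MPa.

-266 MPa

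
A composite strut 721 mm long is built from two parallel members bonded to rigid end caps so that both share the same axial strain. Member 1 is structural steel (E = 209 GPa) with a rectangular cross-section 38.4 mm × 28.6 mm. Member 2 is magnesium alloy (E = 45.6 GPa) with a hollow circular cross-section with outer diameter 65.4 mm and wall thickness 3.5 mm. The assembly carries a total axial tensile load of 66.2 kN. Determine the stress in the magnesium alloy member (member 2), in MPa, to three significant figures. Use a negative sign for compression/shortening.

11.6 MPa

A_1 = 1098 mm².
A_2 = 680.6 mm².
Equal strain + equilibrium ⇒ each member carries load in proportion to AE: A₁E₁ = 229500000 N, A₂E₂ = 31040000 N, ΣAE = 260600000 N.
σ₂ = P·E₂/ΣAE = 66200·45600/260600000 = 11.59 MPa.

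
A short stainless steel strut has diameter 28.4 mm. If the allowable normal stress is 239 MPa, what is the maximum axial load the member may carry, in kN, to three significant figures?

A = 633.5 mm².
P_max = σ_allow · A = 239 · 633.5 = 151400 N = 151.4 kN.

151 kN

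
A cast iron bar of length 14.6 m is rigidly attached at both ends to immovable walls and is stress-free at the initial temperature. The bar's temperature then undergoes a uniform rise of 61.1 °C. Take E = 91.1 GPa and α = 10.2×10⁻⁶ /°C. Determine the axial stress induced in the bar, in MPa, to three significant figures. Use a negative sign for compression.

Free thermal expansion αLΔT = 10.2e-6 · 14600 · 61.1 = 9.099 mm.
The walls impose strain ε = −(9.099)/14600 = -6.2322e-04; σ = Eε = 91100 · -6.2322e-04 = -56.78 MPa.

-56.8 MPa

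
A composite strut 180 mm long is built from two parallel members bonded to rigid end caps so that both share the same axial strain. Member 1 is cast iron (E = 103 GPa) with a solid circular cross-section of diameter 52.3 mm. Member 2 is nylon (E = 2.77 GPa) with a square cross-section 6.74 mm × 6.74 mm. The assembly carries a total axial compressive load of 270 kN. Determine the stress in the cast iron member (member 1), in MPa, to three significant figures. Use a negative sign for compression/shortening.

-126 MPa

A_1 = 2148 mm².
A_2 = 45.43 mm².
Equal strain + equilibrium ⇒ each member carries load in proportion to AE: A₁E₁ = 221300000 N, A₂E₂ = 125800 N, ΣAE = 221400000 N.
σ₁ = P·E₁/ΣAE = -270000·103000/221400000 = -125.6 MPa.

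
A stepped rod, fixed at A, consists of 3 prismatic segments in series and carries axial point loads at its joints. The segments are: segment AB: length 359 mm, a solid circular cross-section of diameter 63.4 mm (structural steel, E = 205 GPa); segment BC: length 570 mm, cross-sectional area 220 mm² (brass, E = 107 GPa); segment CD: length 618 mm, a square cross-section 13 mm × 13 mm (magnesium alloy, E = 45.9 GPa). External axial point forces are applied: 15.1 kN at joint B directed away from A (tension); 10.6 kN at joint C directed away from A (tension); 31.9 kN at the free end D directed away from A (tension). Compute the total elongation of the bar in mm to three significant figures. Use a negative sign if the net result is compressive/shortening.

3.60 mm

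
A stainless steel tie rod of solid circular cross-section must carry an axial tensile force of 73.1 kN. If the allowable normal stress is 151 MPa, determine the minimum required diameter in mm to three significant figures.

24.8 mm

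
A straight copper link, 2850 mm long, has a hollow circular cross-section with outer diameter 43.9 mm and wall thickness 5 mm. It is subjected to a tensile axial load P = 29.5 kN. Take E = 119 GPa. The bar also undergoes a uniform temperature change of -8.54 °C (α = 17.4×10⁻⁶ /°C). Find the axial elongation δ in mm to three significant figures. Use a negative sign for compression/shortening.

0.733 mm

A = 611 mm².
δ_mech = NL/(AE) = 29500·2850/(611·119000) = 1.156 mm.
δ_thermal = αLΔT = 17.4e-6·2850·-8.54 = -0.4235 mm.
δ = δ_mech + δ_thermal = 0.7327 mm.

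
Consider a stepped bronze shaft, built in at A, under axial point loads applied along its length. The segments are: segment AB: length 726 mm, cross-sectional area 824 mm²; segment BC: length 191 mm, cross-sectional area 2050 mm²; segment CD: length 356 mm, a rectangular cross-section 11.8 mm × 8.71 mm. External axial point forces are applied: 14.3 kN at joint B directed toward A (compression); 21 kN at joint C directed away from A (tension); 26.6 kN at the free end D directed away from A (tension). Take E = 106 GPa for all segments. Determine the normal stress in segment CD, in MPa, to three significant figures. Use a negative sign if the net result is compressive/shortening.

259 MPa

Internal axial forces (sectioning from the free end, tension +): N_CD = 26.6 kN, N_BC = 47.6 kN, N_AB = 33.3 kN.
A_CD = 102.8 mm².
σ_CD = N_CD/A_CD = 26600/102.8 = 258.8 MPa.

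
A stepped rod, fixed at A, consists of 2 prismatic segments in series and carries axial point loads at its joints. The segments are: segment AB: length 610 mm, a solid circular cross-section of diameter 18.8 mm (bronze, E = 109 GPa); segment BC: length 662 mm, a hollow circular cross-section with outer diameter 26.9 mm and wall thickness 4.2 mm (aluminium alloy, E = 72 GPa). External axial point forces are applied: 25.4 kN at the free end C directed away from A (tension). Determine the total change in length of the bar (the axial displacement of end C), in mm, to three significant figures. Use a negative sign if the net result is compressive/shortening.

Internal axial forces (sectioning from the free end, tension +): N_BC = 25.4 kN, N_AB = 25.4 kN.
A_AB = 277.6 mm².
A_BC = 299.5 mm².
δ_AB = 25400·610/(277.6·109000) = 0.5121 mm
δ_BC = 25400·662/(299.5·72000) = 0.7797 mm
δ = Σδ_i = 1.292 mm.

1.29 mm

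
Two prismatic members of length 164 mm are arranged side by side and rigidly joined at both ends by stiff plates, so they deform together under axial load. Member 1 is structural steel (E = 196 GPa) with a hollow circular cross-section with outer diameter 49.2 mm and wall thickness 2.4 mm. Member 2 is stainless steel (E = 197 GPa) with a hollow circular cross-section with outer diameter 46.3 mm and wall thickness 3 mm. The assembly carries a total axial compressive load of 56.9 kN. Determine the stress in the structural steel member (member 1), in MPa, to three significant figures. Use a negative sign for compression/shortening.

A_1 = 352.9 mm².
A_2 = 408.1 mm².
Equal strain + equilibrium ⇒ each member carries load in proportion to AE: A₁E₁ = 69160000 N, A₂E₂ = 80390000 N, ΣAE = 149600000 N.
σ₁ = P·E₁/ΣAE = -56900·196000/149600000 = -74.57 MPa.

-74.6 MPa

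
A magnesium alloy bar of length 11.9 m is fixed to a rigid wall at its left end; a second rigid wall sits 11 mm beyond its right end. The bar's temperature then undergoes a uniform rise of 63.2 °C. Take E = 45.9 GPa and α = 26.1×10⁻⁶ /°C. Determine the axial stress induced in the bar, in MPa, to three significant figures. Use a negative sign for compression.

Free thermal expansion αLΔT = 26.1e-6 · 11900 · 63.2 = 19.63 mm.
The walls engage after the gap closes; constrained expansion = 19.63 − 11 = 8.629 mm.
The walls impose strain ε = −(8.629)/11900 = -7.2515e-04; σ = Eε = 45900 · -7.2515e-04 = -33.28 MPa.

-33.3 MPa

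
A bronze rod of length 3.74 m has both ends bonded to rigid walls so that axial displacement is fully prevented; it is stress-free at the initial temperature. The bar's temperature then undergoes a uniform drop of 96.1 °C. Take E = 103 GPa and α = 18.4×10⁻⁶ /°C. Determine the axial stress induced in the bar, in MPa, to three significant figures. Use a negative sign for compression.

Free thermal expansion αLΔT = 18.4e-6 · 3740 · -96.1 = -6.613 mm.
The walls impose strain ε = −(-6.613)/3740 = 1.7682e-03; σ = Eε = 103000 · 1.7682e-03 = 182.1 MPa.

182 MPa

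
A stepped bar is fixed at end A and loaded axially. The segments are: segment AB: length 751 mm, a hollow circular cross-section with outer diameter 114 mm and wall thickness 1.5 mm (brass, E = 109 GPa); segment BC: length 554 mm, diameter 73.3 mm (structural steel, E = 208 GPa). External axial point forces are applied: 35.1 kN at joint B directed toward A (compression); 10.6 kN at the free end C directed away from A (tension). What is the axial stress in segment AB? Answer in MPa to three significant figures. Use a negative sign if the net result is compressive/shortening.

Internal axial forces (sectioning from the free end, tension +): N_BC = 10.6 kN, N_AB = -24.5 kN.
A_AB = 530.1 mm².
σ_AB = N_AB/A_AB = -24500/530.1 = -46.21 MPa.

-46.2 MPa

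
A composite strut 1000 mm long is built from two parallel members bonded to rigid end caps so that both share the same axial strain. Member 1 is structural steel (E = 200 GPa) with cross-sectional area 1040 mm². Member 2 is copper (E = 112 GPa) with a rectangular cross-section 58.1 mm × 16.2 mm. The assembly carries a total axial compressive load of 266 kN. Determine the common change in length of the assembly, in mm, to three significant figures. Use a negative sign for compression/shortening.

-0.849 mm

A_2 = 941.2 mm².
Equal strain + equilibrium ⇒ each member carries load in proportion to AE: A₁E₁ = 208000000 N, A₂E₂ = 105400000 N, ΣAE = 313400000 N.
δ = PL/ΣAE = -266000·1000/313400000 = -0.8487 mm.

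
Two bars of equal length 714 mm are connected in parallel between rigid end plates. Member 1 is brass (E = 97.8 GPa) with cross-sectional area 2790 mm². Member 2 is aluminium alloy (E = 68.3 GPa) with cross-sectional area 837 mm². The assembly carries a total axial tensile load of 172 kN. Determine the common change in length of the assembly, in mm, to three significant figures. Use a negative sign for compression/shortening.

0.372 mm

Equal strain + equilibrium ⇒ each member carries load in proportion to AE: A₁E₁ = 272900000 N, A₂E₂ = 57170000 N, ΣAE = 330000000 N.
δ = PL/ΣAE = 172000·714/330000000 = 0.3721 mm.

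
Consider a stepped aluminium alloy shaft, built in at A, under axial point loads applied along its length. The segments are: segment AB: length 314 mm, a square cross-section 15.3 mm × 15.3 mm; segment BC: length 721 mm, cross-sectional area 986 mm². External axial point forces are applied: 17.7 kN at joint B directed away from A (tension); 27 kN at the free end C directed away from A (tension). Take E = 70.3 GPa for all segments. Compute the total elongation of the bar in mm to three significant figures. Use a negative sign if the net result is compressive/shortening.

Internal axial forces (sectioning from the free end, tension +): N_BC = 27 kN, N_AB = 44.7 kN.
A_AB = 234.1 mm².
δ_AB = 44700·314/(234.1·70300) = 0.8529 mm
δ_BC = 27000·721/(986·70300) = 0.2808 mm
δ = Σδ_i = 1.134 mm.

1.13 mm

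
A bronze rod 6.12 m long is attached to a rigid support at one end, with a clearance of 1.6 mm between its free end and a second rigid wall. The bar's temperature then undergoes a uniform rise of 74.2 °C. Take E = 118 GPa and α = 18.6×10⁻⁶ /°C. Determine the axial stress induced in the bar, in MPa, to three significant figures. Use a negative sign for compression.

-132 MPa

Free thermal expansion αLΔT = 18.6e-6 · 6120 · 74.2 = 8.446 mm.
The walls engage after the gap closes; constrained expansion = 8.446 − 1.6 = 6.846 mm.
The walls impose strain ε = −(6.846)/6120 = -1.1187e-03; σ = Eε = 118000 · -1.1187e-03 = -132 MPa.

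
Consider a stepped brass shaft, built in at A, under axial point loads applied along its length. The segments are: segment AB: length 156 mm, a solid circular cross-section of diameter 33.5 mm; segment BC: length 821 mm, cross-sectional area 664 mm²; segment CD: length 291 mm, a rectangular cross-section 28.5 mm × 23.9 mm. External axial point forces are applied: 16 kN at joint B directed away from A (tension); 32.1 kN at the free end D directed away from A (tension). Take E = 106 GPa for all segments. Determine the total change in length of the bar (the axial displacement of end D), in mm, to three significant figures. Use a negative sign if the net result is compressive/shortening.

0.584 mm

Internal axial forces (sectioning from the free end, tension +): N_CD = 32.1 kN, N_BC = 32.1 kN, N_AB = 48.1 kN.
A_AB = 881.4 mm².
A_CD = 681.1 mm².
δ_AB = 48100·156/(881.4·106000) = 0.08031 mm
δ_BC = 32100·821/(664·106000) = 0.3744 mm
δ_CD = 32100·291/(681.1·106000) = 0.1294 mm
δ = Σδ_i = 0.5841 mm.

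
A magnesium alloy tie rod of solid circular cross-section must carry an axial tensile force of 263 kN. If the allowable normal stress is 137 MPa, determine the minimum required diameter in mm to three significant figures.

49.4 mm

Required area A ≥ P/σ_allow = 263000/137 = 1920 mm².
For a solid circular section, d ≥ √(4A/π) = 49.44 mm.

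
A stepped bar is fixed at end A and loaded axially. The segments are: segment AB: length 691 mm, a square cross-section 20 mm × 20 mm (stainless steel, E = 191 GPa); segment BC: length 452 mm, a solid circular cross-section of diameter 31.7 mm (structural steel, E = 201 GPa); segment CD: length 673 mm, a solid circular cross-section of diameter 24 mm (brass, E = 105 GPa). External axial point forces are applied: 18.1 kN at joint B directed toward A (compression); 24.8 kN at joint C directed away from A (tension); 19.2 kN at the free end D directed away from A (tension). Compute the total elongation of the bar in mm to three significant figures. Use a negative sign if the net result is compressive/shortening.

0.632 mm

Internal axial forces (sectioning from the free end, tension +): N_CD = 19.2 kN, N_BC = 44 kN, N_AB = 25.9 kN.
A_AB = 400 mm².
A_BC = 789.2 mm².
A_CD = 452.4 mm².
δ_AB = 25900·691/(400·191000) = 0.2343 mm
δ_BC = 44000·452/(789.2·201000) = 0.1254 mm
δ_CD = 19200·673/(452.4·105000) = 0.272 mm
δ = Σδ_i = 0.6316 mm.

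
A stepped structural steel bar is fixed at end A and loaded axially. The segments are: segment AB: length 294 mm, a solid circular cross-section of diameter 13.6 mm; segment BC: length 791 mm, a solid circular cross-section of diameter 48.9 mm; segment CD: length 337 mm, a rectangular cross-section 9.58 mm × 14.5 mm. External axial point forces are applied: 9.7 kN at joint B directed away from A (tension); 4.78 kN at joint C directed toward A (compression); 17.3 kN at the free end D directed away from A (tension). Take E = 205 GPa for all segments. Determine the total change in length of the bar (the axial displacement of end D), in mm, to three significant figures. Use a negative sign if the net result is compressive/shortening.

0.450 mm

Internal axial forces (sectioning from the free end, tension +): N_CD = 17.3 kN, N_BC = 12.52 kN, N_AB = 22.22 kN.
A_AB = 145.3 mm².
A_BC = 1878 mm².
A_CD = 138.9 mm².
δ_AB = 22220·294/(145.3·205000) = 0.2194 mm
δ_BC = 12520·791/(1878·205000) = 0.02572 mm
δ_CD = 17300·337/(138.9·205000) = 0.2047 mm
δ = Σδ_i = 0.4498 mm.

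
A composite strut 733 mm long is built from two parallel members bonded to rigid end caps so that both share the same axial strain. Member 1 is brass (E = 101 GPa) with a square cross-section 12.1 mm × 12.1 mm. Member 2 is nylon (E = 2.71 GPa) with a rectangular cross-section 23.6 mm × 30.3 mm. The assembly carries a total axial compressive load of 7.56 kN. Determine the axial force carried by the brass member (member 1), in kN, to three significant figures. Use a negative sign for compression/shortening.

A_1 = 146.4 mm².
A_2 = 715.1 mm².
Equal strain + equilibrium ⇒ each member carries load in proportion to AE: A₁E₁ = 14790000 N, A₂E₂ = 1938000 N, ΣAE = 16730000 N.
F₁ = P·A₁E₁/ΣAE = -7560·14790000/16730000 = -6684 N.

-6.68 kN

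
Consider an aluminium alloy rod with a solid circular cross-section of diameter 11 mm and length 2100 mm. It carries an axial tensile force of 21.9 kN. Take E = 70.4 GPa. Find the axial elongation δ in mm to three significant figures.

6.87 mm

A = 95.03 mm².
δ_mech = NL/(AE) = 21900·2100/(95.03·70400) = 6.874 mm.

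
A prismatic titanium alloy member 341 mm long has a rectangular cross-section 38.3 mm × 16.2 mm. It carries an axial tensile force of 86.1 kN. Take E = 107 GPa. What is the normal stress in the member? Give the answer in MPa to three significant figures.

A = 620.5 mm².
σ = N/A = 86100/620.5 = 138.8 MPa.

139 MPa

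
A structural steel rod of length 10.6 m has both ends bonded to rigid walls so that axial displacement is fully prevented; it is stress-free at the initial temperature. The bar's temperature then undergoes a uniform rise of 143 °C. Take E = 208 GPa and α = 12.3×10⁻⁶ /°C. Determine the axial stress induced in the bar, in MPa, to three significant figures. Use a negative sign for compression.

Free thermal expansion αLΔT = 12.3e-6 · 10600 · 143 = 18.64 mm.
The walls impose strain ε = −(18.64)/10600 = -1.7589e-03; σ = Eε = 208000 · -1.7589e-03 = -365.9 MPa.

-366 MPa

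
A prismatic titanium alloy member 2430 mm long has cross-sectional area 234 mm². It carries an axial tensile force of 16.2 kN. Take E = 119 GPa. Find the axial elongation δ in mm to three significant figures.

δ_mech = NL/(AE) = 16200·2430/(234·119000) = 1.414 mm.

1.41 mm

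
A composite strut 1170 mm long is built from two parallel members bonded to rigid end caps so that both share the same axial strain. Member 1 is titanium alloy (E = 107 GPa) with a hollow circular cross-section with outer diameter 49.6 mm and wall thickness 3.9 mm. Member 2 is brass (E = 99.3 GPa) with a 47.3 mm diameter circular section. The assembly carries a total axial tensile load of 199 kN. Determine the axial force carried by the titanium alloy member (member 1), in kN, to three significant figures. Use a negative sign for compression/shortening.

A_1 = 559.9 mm².
A_2 = 1757 mm².
Equal strain + equilibrium ⇒ each member carries load in proportion to AE: A₁E₁ = 59910000 N, A₂E₂ = 174500000 N, ΣAE = 234400000 N.
F₁ = P·A₁E₁/ΣAE = 199000·59910000/234400000 = 50860 N.

50.9 kN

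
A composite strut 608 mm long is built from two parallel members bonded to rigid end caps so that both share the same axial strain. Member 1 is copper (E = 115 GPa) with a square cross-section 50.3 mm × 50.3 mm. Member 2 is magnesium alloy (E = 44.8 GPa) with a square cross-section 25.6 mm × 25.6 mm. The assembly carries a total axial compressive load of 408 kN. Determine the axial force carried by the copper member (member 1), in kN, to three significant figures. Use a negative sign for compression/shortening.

A_1 = 2530 mm².
A_2 = 655.4 mm².
Equal strain + equilibrium ⇒ each member carries load in proportion to AE: A₁E₁ = 291000000 N, A₂E₂ = 29360000 N, ΣAE = 320300000 N.
F₁ = P·A₁E₁/ΣAE = -408000·291000000/320300000 = -370600 N.

-371 kN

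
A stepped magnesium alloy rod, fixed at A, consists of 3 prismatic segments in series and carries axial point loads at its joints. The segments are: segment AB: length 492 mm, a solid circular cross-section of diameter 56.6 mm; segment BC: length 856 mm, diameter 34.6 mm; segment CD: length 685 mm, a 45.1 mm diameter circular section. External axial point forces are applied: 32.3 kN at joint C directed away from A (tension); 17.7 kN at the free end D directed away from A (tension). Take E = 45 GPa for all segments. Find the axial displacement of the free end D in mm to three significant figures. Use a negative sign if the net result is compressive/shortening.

1.40 mm

Internal axial forces (sectioning from the free end, tension +): N_CD = 17.7 kN, N_BC = 50 kN, N_AB = 50 kN.
A_AB = 2516 mm².
A_BC = 940.2 mm².
A_CD = 1598 mm².
δ_AB = 50000·492/(2516·45000) = 0.2173 mm
δ_BC = 50000·856/(940.2·45000) = 1.012 mm
δ_CD = 17700·685/(1598·45000) = 0.1687 mm
δ = Σδ_i = 1.397 mm.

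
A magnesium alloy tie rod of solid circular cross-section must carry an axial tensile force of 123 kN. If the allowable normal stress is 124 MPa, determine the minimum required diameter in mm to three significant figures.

35.5 mm

Required area A ≥ P/σ_allow = 123000/124 = 991.9 mm².
For a solid circular section, d ≥ √(4A/π) = 35.54 mm.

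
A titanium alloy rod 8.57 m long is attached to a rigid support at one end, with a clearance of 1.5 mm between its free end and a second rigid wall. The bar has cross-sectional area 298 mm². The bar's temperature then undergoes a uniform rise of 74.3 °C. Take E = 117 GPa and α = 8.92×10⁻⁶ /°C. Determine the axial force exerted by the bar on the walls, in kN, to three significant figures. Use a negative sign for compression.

-17.0 kN

Free thermal expansion αLΔT = 8.92e-6 · 8570 · 74.3 = 5.68 mm.
The walls engage after the gap closes; constrained expansion = 5.68 − 1.5 = 4.18 mm.
The walls impose strain ε = −(4.18)/8570 = -4.8773e-04; σ = Eε = 117000 · -4.8773e-04 = -57.06 MPa.
Wall reaction R = σ·A = -57.06·298 = -17010 N = -17.01 kN.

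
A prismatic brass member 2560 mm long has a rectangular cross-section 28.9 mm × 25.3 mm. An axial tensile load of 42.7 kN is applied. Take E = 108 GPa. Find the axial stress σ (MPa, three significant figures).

58.4 MPa

A = 731.2 mm².
σ = N/A = 42700/731.2 = 58.4 MPa.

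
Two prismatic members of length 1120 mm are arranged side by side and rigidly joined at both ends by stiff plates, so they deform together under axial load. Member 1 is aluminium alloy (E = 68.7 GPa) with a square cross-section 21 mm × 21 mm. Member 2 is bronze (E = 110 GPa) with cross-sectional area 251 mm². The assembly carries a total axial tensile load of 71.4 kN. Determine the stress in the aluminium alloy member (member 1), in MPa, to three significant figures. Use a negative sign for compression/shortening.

A_1 = 441 mm².
Equal strain + equilibrium ⇒ each member carries load in proportion to AE: A₁E₁ = 30300000 N, A₂E₂ = 27610000 N, ΣAE = 57910000 N.
σ₁ = P·E₁/ΣAE = 71400·68700/57910000 = 84.71 MPa.

84.7 MPa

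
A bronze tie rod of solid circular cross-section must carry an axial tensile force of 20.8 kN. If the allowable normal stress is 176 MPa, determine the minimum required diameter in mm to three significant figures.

Required area A ≥ P/σ_allow = 20800/176 = 118.2 mm².
For a solid circular section, d ≥ √(4A/π) = 12.27 mm.

12.3 mm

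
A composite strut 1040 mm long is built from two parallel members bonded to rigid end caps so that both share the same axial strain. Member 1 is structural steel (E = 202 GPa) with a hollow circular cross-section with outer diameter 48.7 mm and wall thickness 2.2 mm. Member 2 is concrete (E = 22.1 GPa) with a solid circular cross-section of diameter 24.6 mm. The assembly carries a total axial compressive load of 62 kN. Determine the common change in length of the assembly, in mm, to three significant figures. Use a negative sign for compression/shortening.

A_1 = 321.4 mm².
A_2 = 475.3 mm².
Equal strain + equilibrium ⇒ each member carries load in proportion to AE: A₁E₁ = 64920000 N, A₂E₂ = 10500000 N, ΣAE = 75420000 N.
δ = PL/ΣAE = -62000·1040/75420000 = -0.8549 mm.

-0.855 mm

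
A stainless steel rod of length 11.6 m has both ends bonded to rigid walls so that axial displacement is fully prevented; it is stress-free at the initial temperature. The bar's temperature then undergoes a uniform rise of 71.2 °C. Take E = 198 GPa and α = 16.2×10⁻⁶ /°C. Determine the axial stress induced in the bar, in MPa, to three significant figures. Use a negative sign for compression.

-228 MPa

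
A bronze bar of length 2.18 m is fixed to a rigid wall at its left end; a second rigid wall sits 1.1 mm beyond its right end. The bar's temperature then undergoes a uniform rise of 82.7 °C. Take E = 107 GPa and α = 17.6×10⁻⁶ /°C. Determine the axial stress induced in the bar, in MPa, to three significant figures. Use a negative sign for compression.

-102 MPa

Free thermal expansion αLΔT = 17.6e-6 · 2180 · 82.7 = 3.173 mm.
The walls engage after the gap closes; constrained expansion = 3.173 − 1.1 = 2.073 mm.
The walls impose strain ε = −(2.073)/2180 = -9.5093e-04; σ = Eε = 107000 · -9.5093e-04 = -101.7 MPa.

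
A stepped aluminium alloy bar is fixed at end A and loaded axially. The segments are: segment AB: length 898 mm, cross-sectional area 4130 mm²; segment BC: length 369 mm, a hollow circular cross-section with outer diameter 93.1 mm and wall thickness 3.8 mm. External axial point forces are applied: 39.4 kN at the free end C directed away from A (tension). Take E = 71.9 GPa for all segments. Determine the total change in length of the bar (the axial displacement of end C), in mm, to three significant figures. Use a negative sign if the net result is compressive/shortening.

Internal axial forces (sectioning from the free end, tension +): N_BC = 39.4 kN, N_AB = 39.4 kN.
A_BC = 1066 mm².
δ_AB = 39400·898/(4130·71900) = 0.1191 mm
δ_BC = 39400·369/(1066·71900) = 0.1897 mm
δ = Σδ_i = 0.3088 mm.

0.309 mm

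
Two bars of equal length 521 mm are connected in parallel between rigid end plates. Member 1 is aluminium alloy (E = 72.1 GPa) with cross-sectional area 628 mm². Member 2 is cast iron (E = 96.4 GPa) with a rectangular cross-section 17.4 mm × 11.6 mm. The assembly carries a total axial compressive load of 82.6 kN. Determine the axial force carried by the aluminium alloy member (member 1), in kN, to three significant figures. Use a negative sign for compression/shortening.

A_2 = 201.8 mm².
Equal strain + equilibrium ⇒ each member carries load in proportion to AE: A₁E₁ = 45280000 N, A₂E₂ = 19460000 N, ΣAE = 64740000 N.
F₁ = P·A₁E₁/ΣAE = -82600·45280000/64740000 = -57770 N.

-57.8 kN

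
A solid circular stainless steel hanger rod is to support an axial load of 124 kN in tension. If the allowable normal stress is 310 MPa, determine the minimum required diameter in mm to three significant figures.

Required area A ≥ P/σ_allow = 124000/310 = 400 mm².
For a solid circular section, d ≥ √(4A/π) = 22.57 mm.

22.6 mm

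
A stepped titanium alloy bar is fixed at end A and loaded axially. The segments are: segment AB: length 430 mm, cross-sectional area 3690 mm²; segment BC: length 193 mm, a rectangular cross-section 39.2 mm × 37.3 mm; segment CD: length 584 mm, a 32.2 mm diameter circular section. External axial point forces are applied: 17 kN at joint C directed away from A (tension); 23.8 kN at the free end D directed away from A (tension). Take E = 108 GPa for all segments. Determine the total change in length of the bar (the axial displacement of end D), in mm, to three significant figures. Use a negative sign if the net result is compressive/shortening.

0.252 mm

Internal axial forces (sectioning from the free end, tension +): N_CD = 23.8 kN, N_BC = 40.8 kN, N_AB = 40.8 kN.
A_BC = 1462 mm².
A_CD = 814.3 mm².
δ_AB = 40800·430/(3690·108000) = 0.04402 mm
δ_BC = 40800·193/(1462·108000) = 0.04987 mm
δ_CD = 23800·584/(814.3·108000) = 0.158 mm
δ = Σδ_i = 0.2519 mm.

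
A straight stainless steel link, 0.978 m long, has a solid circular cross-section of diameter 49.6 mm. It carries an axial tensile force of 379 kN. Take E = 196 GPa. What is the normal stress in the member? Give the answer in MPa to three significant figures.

A = 1932 mm².
σ = N/A = 379000/1932 = 196.1 MPa.

196 MPa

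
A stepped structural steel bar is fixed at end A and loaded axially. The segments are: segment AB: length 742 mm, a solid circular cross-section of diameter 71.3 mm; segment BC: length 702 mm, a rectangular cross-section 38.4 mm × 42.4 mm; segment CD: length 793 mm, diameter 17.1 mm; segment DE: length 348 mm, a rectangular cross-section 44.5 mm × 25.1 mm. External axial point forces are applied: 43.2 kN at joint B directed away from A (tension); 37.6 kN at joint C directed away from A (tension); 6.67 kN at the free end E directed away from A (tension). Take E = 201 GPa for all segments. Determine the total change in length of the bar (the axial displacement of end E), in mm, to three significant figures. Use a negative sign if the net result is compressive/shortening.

Internal axial forces (sectioning from the free end, tension +): N_DE = 6.67 kN, N_CD = 6.67 kN, N_BC = 44.27 kN, N_AB = 87.47 kN.
A_AB = 3993 mm².
A_BC = 1628 mm².
A_CD = 229.7 mm².
A_DE = 1117 mm².
δ_AB = 87470·742/(3993·201000) = 0.08087 mm
δ_BC = 44270·702/(1628·201000) = 0.09496 mm
δ_CD = 6670·793/(229.7·201000) = 0.1146 mm
δ_DE = 6670·348/(1117·201000) = 0.01034 mm
δ = Σδ_i = 0.3008 mm.

0.301 mm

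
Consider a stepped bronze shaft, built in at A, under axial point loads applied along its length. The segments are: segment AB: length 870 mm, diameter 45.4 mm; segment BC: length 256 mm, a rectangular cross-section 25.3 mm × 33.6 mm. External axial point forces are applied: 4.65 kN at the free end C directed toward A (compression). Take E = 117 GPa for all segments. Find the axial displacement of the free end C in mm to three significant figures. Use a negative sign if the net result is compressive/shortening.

Internal axial forces (sectioning from the free end, tension +): N_BC = -4.65 kN, N_AB = -4.65 kN.
A_AB = 1619 mm².
A_BC = 850.1 mm².
δ_AB = -4650·870/(1619·117000) = -0.02136 mm
δ_BC = -4650·256/(850.1·117000) = -0.01197 mm
δ = Σδ_i = -0.03333 mm.

-0.0333 mm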